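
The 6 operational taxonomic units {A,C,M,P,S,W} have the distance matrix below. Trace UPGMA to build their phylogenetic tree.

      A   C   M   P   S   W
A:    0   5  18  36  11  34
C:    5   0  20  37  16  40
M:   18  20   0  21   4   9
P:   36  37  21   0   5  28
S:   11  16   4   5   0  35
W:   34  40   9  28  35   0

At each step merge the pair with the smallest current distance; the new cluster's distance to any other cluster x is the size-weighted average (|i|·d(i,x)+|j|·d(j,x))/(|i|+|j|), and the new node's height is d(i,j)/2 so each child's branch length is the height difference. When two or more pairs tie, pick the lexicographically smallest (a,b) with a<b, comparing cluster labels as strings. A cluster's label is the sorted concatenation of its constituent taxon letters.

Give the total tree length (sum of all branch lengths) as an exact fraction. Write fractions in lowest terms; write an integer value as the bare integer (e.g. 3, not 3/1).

step 1: merge (M,S) at d=4; branch lengths M→2, S→2; new cluster MS
  updated: d(A,MS)=29/2, d(C,MS)=18, d(MS,P)=13, d(MS,W)=22
step 2: merge (A,C) at d=5; branch lengths A→5/2, C→5/2; new cluster AC
  updated: d(AC,MS)=65/4, d(AC,P)=73/2, d(AC,W)=37
step 3: merge (MS,P) at d=13; branch lengths MS→9/2, P→13/2; new cluster MPS
  updated: d(AC,MPS)=23, d(MPS,W)=24
step 4: merge (AC,MPS) at d=23; branch lengths AC→9, MPS→5; new cluster ACMPS
  updated: d(ACMPS,W)=146/5
step 5: merge (ACMPS,W) at d=146/5; branch lengths ACMPS→31/10, W→73/5; new cluster ACMPSW
final tree: (((A:5/2,C:5/2):9,((M:2,S:2):9/2,P:13/2):5):31/10,W:73/5)
total length: 517/10

517/10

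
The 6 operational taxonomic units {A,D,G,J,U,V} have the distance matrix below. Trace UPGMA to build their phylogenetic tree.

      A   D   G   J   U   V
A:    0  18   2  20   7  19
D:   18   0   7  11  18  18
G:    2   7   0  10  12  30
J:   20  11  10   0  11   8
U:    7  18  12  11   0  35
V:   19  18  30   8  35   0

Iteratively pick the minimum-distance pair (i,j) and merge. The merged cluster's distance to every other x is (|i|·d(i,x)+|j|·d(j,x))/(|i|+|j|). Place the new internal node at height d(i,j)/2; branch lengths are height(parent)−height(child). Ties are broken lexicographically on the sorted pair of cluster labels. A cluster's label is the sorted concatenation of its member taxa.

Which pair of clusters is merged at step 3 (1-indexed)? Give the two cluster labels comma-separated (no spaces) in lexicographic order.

1. join A+G (d=2) ⇒ AG; edges |A|=1, |G|=1
  updated: d(AG,D)=25/2, d(AG,J)=15, d(AG,U)=19/2, d(AG,V)=49/2
2. join J+V (d=8) ⇒ JV; edges |J|=4, |V|=4
  updated: d(AG,JV)=79/4, d(D,JV)=29/2, d(JV,U)=23
3. join AG+U (d=19/2) ⇒ AGU; edges |AG|=15/4, |U|=19/4
  updated: d(AGU,D)=43/3, d(AGU,JV)=125/6
4. join AGU+D (d=43/3) ⇒ ADGU; edges |AGU|=29/12, |D|=43/6
  updated: d(ADGU,JV)=77/4
5. join ADGU+JV (d=77/4) ⇒ ADGJUV; edges |ADGU|=59/24, |JV|=45/8
final tree: ((((A:1,G:1):15/4,U:19/4):29/12,D:43/6):59/24,(J:4,V:4):45/8)
total length: 217/6

AG,U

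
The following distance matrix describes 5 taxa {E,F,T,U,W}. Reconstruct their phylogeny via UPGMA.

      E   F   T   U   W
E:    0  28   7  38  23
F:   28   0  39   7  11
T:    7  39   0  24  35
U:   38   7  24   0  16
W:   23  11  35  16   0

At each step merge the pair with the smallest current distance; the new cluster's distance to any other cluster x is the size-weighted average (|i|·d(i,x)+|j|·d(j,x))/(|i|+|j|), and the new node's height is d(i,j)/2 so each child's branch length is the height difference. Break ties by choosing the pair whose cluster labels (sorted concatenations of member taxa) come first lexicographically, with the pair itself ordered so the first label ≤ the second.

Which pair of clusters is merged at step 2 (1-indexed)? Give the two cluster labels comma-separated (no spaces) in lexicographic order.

step 1: merge (E,T) at d=7; branch lengths E→7/2, T→7/2; new cluster ET
  updated: d(ET,F)=67/2, d(ET,U)=31, d(ET,W)=29
step 2: merge (F,U) at d=7; branch lengths F→7/2, U→7/2; new cluster FU
  updated: d(ET,FU)=129/4, d(FU,W)=27/2
step 3: merge (FU,W) at d=27/2; branch lengths FU→13/4, W→27/4; new cluster FUW
  updated: d(ET,FUW)=187/6
step 4: merge (ET,FUW) at d=187/6; branch lengths ET→145/12, FUW→53/6; new cluster EFTUW
final tree: ((E:7/2,T:7/2):145/12,((F:7/2,U:7/2):13/4,W:27/4):53/6)
total length: 539/12

F,U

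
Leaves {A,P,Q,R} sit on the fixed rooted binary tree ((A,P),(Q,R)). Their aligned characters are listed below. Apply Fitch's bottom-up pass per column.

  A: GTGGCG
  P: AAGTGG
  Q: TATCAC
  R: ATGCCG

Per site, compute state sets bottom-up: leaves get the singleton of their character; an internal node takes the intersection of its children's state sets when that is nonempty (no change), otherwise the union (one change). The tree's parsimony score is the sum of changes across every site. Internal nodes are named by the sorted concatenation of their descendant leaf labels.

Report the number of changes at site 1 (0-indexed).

2

AP@0: {G} ∪ {A} = {A,G} (union, +1)
QR@0: {T} ∪ {A} = {A,T} (union, +1)
APQR@0: {A,G} ∩ {A,T} = {A} (intersection, +0)
AP@1: {T} ∪ {A} = {A,T} (union, +1)
QR@1: {A} ∪ {T} = {A,T} (union, +1)
APQR@1: {A,T} ∩ {A,T} = {A,T} (intersection, +0)
AP@2: {G} ∩ {G} = {G} (intersection, +0)
QR@2: {T} ∪ {G} = {G,T} (union, +1)
APQR@2: {G} ∩ {G,T} = {G} (intersection, +0)
AP@3: {G} ∪ {T} = {G,T} (union, +1)
QR@3: {C} ∩ {C} = {C} (intersection, +0)
APQR@3: {G,T} ∪ {C} = {C,G,T} (union, +1)
AP@4: {C} ∪ {G} = {C,G} (union, +1)
QR@4: {A} ∪ {C} = {A,C} (union, +1)
APQR@4: {C,G} ∩ {A,C} = {C} (intersection, +0)
AP@5: {G} ∩ {G} = {G} (intersection, +0)
QR@5: {C} ∪ {G} = {C,G} (union, +1)
APQR@5: {G} ∩ {C,G} = {G} (intersection, +0)
per-site changes: [2, 2, 1, 2, 2, 1]; total = 10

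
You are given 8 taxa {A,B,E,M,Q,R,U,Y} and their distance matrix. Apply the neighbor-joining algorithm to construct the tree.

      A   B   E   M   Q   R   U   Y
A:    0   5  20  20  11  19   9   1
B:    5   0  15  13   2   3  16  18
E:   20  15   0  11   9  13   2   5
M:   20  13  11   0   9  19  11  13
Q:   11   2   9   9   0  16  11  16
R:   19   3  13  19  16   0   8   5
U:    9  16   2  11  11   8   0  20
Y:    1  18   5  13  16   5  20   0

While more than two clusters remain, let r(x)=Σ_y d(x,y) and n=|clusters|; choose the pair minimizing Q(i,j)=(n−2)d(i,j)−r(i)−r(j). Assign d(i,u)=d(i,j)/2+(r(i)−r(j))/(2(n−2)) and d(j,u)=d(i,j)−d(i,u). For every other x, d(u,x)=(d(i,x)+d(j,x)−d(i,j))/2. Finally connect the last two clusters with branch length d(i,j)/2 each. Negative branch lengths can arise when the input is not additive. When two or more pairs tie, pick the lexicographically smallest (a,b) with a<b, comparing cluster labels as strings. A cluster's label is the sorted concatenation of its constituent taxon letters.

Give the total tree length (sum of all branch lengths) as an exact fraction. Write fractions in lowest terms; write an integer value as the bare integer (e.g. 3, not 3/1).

1. join A+Y (d=1, Q=-157) ⇒ AY; edges |A|=13/12, |Y|=-1/12
  updated: d(AY,B)=11, d(AY,E)=12, d(AY,M)=16, d(AY,Q)=13, d(AY,R)=23/2, d(AY,U)=14
2. join B+R (d=3, Q=-231/2) ⇒ BR; edges |B|=9/20, |R|=51/20
  updated: d(AY,BR)=39/4, d(BR,E)=25/2, d(BR,M)=29/2, d(BR,Q)=15/2, d(BR,U)=21/2
3. join E+U (d=2, Q=-87) ⇒ EU; edges |E|=3/4, |U|=5/4
  updated: d(AY,EU)=12, d(BR,EU)=21/2, d(EU,M)=10, d(EU,Q)=9
4. join AY+BR (d=39/4, Q=-255/4) ⇒ ABRY; edges |AY|=151/24, |BR|=83/24
  updated: d(ABRY,EU)=51/8, d(ABRY,M)=83/8, d(ABRY,Q)=43/8
5. join ABRY+EU (d=51/8, Q=-139/4) ⇒ ABERUY; edges |ABRY|=19/8, |EU|=4
  updated: d(ABERUY,M)=7, d(ABERUY,Q)=4
6. join ABERUY+M (d=7, Q=-20) ⇒ ABEMRUY; edges |ABERUY|=1, |M|=6
  updated: d(ABEMRUY,Q)=3
7. join ABEMRUY+Q (d=3) ⇒ ABEMQRUY; edges |ABEMRUY|=3/2, |Q|=3/2
final tree: (((((A:13/12,Y:-1/12):151/24,(B:9/20,R:51/20):83/24):19/8,(E:3/4,U:5/4):4):1,M:6):3/2,Q:3/2)
total length: 257/8

257/8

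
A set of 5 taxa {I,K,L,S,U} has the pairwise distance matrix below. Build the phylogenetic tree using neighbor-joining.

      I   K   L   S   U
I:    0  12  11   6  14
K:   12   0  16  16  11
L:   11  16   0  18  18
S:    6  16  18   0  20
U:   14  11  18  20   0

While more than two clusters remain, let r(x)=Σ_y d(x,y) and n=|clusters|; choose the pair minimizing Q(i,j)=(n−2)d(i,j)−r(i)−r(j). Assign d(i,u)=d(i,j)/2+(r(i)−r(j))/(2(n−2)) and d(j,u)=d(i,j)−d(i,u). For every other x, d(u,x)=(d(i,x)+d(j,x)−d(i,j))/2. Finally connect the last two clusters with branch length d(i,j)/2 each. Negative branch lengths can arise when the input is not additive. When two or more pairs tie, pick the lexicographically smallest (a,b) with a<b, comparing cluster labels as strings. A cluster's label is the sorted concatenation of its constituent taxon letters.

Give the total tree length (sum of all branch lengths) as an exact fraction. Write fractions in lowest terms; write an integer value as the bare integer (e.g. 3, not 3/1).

step 1: merge (I,S) at d=6, Q=-85; branch lengths I→1/6, S→35/6; new cluster IS
  updated: d(IS,K)=11, d(IS,L)=23/2, d(IS,U)=14
step 2: merge (IS,L) at d=23/2, Q=-59; branch lengths IS→7/2, L→8; new cluster ILS
  updated: d(ILS,K)=31/4, d(ILS,U)=41/4
step 3: merge (ILS,K) at d=31/4, Q=-29; branch lengths ILS→7/2, K→17/4; new cluster IKLS
  updated: d(IKLS,U)=27/4
step 4: merge (IKLS,U) at d=27/4; branch lengths IKLS→27/8, U→27/8; new cluster IKLSU
final tree: ((((I:1/6,S:35/6):7/2,L:8):7/2,K:17/4):27/8,U:27/8)
total length: 32

32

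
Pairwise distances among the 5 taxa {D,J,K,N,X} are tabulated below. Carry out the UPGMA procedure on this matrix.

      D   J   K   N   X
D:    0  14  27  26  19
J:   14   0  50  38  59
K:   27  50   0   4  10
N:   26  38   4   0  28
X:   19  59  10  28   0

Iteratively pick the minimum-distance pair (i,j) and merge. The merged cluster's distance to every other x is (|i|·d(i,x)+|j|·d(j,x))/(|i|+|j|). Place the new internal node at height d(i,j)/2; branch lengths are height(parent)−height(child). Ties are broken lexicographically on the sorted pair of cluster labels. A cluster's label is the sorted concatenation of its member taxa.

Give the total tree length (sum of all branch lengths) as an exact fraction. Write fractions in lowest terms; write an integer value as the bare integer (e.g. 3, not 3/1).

step 1: merge (K,N) at d=4; branch lengths K→2, N→2; new cluster KN
  updated: d(D,KN)=53/2, d(J,KN)=44, d(KN,X)=19
step 2: merge (D,J) at d=14; branch lengths D→7, J→7; new cluster DJ
  updated: d(DJ,KN)=141/4, d(DJ,X)=39
step 3: merge (KN,X) at d=19; branch lengths KN→15/2, X→19/2; new cluster KNX
  updated: d(DJ,KNX)=73/2
step 4: merge (DJ,KNX) at d=73/2; branch lengths DJ→45/4, KNX→35/4; new cluster DJKNX
final tree: ((D:7,J:7):45/4,((K:2,N:2):15/2,X:19/2):35/4)
total length: 55

55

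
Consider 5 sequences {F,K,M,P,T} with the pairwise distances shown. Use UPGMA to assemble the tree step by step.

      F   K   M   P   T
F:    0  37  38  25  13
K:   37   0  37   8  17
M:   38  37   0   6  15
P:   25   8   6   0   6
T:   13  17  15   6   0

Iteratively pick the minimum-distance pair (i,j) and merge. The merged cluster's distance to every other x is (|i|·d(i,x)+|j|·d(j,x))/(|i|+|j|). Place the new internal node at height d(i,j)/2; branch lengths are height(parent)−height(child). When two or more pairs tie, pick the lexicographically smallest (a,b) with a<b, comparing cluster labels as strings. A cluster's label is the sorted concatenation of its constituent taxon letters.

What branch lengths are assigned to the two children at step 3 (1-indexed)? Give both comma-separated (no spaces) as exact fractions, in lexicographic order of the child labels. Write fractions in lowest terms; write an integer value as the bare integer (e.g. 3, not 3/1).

iteration 1: select M,P (d=6); attach at lengths (3, 3); label the merged cluster MP
  updated: d(F,MP)=63/2, d(K,MP)=45/2, d(MP,T)=21/2
iteration 2: select MP,T (d=21/2); attach at lengths (9/4, 21/4); label the merged cluster MPT
  updated: d(F,MPT)=76/3, d(K,MPT)=62/3
iteration 3: select K,MPT (d=62/3); attach at lengths (31/3, 61/12); label the merged cluster KMPT
  updated: d(F,KMPT)=113/4
iteration 4: select F,KMPT (d=113/4); attach at lengths (113/8, 91/24); label the merged cluster FKMPT
final tree: (F:113/8,(K:31/3,((M:3,P:3):9/4,T:21/4):61/12):91/24)
total length: 281/6

31/3,61/12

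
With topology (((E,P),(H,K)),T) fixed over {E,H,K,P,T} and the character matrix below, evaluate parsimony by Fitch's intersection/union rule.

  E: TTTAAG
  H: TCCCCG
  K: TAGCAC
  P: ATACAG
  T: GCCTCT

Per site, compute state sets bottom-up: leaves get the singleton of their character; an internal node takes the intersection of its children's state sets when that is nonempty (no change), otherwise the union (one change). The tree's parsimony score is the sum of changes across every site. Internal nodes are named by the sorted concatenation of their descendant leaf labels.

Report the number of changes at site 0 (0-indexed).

2

site 0, node EP: E={T} ∪ P={A} → {A,T} (+1)
site 0, node HK: H={T} ∩ K={T} → {T} (+0)
site 0, node EHKP: EP={A,T} ∩ HK={T} → {T} (+0)
site 0, node EHKPT: EHKP={T} ∪ T={G} → {G,T} (+1)
site 1, node EP: E={T} ∩ P={T} → {T} (+0)
site 1, node HK: H={C} ∪ K={A} → {A,C} (+1)
site 1, node EHKP: EP={T} ∪ HK={A,C} → {A,C,T} (+1)
site 1, node EHKPT: EHKP={A,C,T} ∩ T={C} → {C} (+0)
site 2, node EP: E={T} ∪ P={A} → {A,T} (+1)
site 2, node HK: H={C} ∪ K={G} → {C,G} (+1)
site 2, node EHKP: EP={A,T} ∪ HK={C,G} → {A,C,G,T} (+1)
site 2, node EHKPT: EHKP={A,C,G,T} ∩ T={C} → {C} (+0)
site 3, node EP: E={A} ∪ P={C} → {A,C} (+1)
site 3, node HK: H={C} ∩ K={C} → {C} (+0)
site 3, node EHKP: EP={A,C} ∩ HK={C} → {C} (+0)
site 3, node EHKPT: EHKP={C} ∪ T={T} → {C,T} (+1)
site 4, node EP: E={A} ∩ P={A} → {A} (+0)
site 4, node HK: H={C} ∪ K={A} → {A,C} (+1)
site 4, node EHKP: EP={A} ∩ HK={A,C} → {A} (+0)
site 4, node EHKPT: EHKP={A} ∪ T={C} → {A,C} (+1)
site 5, node EP: E={G} ∩ P={G} → {G} (+0)
site 5, node HK: H={G} ∪ K={C} → {C,G} (+1)
site 5, node EHKP: EP={G} ∩ HK={C,G} → {G} (+0)
site 5, node EHKPT: EHKP={G} ∪ T={T} → {G,T} (+1)
per-site changes: [2, 2, 3, 2, 2, 2]; total = 13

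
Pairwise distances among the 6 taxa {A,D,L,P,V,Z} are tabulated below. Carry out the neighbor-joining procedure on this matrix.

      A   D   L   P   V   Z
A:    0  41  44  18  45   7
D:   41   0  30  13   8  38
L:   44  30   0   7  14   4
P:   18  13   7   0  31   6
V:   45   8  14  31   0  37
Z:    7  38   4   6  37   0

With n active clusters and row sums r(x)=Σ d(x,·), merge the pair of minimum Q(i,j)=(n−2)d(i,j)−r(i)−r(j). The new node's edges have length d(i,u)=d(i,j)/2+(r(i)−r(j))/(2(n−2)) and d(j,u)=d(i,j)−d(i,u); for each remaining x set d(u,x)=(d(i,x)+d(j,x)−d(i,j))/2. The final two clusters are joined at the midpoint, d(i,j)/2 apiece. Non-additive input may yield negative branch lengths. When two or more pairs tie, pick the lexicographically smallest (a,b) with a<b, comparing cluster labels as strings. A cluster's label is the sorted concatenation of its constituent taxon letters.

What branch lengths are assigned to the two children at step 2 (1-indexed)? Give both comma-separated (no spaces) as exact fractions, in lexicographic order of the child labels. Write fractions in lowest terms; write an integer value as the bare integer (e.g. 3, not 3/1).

step 1: merge (D,V) at d=8, Q=-233; branch lengths D→27/8, V→37/8; new cluster DV
  updated: d(A,DV)=39, d(DV,L)=18, d(DV,P)=18, d(DV,Z)=67/2
step 2: merge (A,Z) at d=7, Q=-275/2; branch lengths A→157/12, Z→-73/12; new cluster AZ
  updated: d(AZ,DV)=131/4, d(AZ,L)=41/2, d(AZ,P)=17/2
step 3: merge (AZ,P) at d=17/2, Q=-313/4; branch lengths AZ→181/16, P→-45/16; new cluster APZ
  updated: d(APZ,DV)=169/8, d(APZ,L)=19/2
step 4: merge (APZ,DV) at d=169/8, Q=-389/8; branch lengths APZ→101/16, DV→237/16; new cluster ADPVZ
  updated: d(ADPVZ,L)=51/16
step 5: merge (ADPVZ,L) at d=51/16; branch lengths ADPVZ→51/32, L→51/32; new cluster ADLPVZ
final tree: ((((A:157/12,Z:-73/12):181/16,P:-45/16):101/16,(D:27/8,V:37/8):237/16):51/32,L:51/32)
total length: 765/16

157/12,-73/12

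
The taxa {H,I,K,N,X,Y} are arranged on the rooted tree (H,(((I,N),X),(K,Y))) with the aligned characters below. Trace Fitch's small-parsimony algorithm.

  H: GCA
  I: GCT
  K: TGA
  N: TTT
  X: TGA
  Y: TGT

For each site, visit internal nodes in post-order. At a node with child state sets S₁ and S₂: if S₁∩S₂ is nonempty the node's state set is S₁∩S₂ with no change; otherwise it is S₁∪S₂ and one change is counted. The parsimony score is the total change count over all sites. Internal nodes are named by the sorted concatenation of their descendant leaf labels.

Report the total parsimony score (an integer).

IN@0: {G} ∪ {T} = {G,T} (union, +1)
INX@0: {G,T} ∩ {T} = {T} (intersection, +0)
KY@0: {T} ∩ {T} = {T} (intersection, +0)
IKNXY@0: {T} ∩ {T} = {T} (intersection, +0)
HIKNXY@0: {G} ∪ {T} = {G,T} (union, +1)
IN@1: {C} ∪ {T} = {C,T} (union, +1)
INX@1: {C,T} ∪ {G} = {C,G,T} (union, +1)
KY@1: {G} ∩ {G} = {G} (intersection, +0)
IKNXY@1: {C,G,T} ∩ {G} = {G} (intersection, +0)
HIKNXY@1: {C} ∪ {G} = {C,G} (union, +1)
IN@2: {T} ∩ {T} = {T} (intersection, +0)
INX@2: {T} ∪ {A} = {A,T} (union, +1)
KY@2: {A} ∪ {T} = {A,T} (union, +1)
IKNXY@2: {A,T} ∩ {A,T} = {A,T} (intersection, +0)
HIKNXY@2: {A} ∩ {A,T} = {A} (intersection, +0)
per-site changes: [2, 3, 2]; total = 7

7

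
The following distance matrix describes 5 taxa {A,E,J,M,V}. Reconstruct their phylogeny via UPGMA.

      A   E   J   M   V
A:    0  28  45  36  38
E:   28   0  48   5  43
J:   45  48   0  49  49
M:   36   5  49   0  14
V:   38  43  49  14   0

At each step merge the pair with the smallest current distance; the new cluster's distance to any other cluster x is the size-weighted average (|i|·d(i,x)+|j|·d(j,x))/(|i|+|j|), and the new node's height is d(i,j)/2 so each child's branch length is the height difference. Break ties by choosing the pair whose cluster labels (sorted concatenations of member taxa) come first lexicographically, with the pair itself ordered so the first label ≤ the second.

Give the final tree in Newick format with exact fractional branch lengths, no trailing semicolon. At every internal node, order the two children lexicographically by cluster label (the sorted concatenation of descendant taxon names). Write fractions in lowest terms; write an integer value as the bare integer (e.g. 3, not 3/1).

((A:17,((E:5/2,M:5/2):47/4,V:57/4):11/4):55/8,J:191/8)

1. join E+M (d=5) ⇒ EM; edges |E|=5/2, |M|=5/2
  updated: d(A,EM)=32, d(EM,J)=97/2, d(EM,V)=57/2
2. join EM+V (d=57/2) ⇒ EMV; edges |EM|=47/4, |V|=57/4
  updated: d(A,EMV)=34, d(EMV,J)=146/3
3. join A+EMV (d=34) ⇒ AEMV; edges |A|=17, |EMV|=11/4
  updated: d(AEMV,J)=191/4
4. join AEMV+J (d=191/4) ⇒ AEJMV; edges |AEMV|=55/8, |J|=191/8
final tree: ((A:17,((E:5/2,M:5/2):47/4,V:57/4):11/4):55/8,J:191/8)
total length: 163/2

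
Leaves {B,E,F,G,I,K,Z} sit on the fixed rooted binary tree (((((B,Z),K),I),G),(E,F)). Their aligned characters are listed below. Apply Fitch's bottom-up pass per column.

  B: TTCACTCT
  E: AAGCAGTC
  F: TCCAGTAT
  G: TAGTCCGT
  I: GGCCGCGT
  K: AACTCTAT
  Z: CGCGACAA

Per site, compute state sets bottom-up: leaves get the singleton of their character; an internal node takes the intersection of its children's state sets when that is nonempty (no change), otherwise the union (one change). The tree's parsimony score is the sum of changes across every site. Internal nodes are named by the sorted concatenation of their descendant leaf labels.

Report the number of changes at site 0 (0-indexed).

site 0, node BZ: B={T} ∪ Z={C} → {C,T} (+1)
site 0, node BKZ: BZ={C,T} ∪ K={A} → {A,C,T} (+1)
site 0, node BIKZ: BKZ={A,C,T} ∪ I={G} → {A,C,G,T} (+1)
site 0, node BGIKZ: BIKZ={A,C,G,T} ∩ G={T} → {T} (+0)
site 0, node EF: E={A} ∪ F={T} → {A,T} (+1)
site 0, node BEFGIKZ: BGIKZ={T} ∩ EF={A,T} → {T} (+0)
site 1, node BZ: B={T} ∪ Z={G} → {G,T} (+1)
site 1, node BKZ: BZ={G,T} ∪ K={A} → {A,G,T} (+1)
site 1, node BIKZ: BKZ={A,G,T} ∩ I={G} → {G} (+0)
site 1, node BGIKZ: BIKZ={G} ∪ G={A} → {A,G} (+1)
site 1, node EF: E={A} ∪ F={C} → {A,C} (+1)
site 1, node BEFGIKZ: BGIKZ={A,G} ∩ EF={A,C} → {A} (+0)
site 2, node BZ: B={C} ∩ Z={C} → {C} (+0)
site 2, node BKZ: BZ={C} ∩ K={C} → {C} (+0)
site 2, node BIKZ: BKZ={C} ∩ I={C} → {C} (+0)
site 2, node BGIKZ: BIKZ={C} ∪ G={G} → {C,G} (+1)
site 2, node EF: E={G} ∪ F={C} → {C,G} (+1)
site 2, node BEFGIKZ: BGIKZ={C,G} ∩ EF={C,G} → {C,G} (+0)
site 3, node BZ: B={A} ∪ Z={G} → {A,G} (+1)
site 3, node BKZ: BZ={A,G} ∪ K={T} → {A,G,T} (+1)
site 3, node BIKZ: BKZ={A,G,T} ∪ I={C} → {A,C,G,T} (+1)
site 3, node BGIKZ: BIKZ={A,C,G,T} ∩ G={T} → {T} (+0)
site 3, node EF: E={C} ∪ F={A} → {A,C} (+1)
site 3, node BEFGIKZ: BGIKZ={T} ∪ EF={A,C} → {A,C,T} (+1)
site 4, node BZ: B={C} ∪ Z={A} → {A,C} (+1)
site 4, node BKZ: BZ={A,C} ∩ K={C} → {C} (+0)
site 4, node BIKZ: BKZ={C} ∪ I={G} → {C,G} (+1)
site 4, node BGIKZ: BIKZ={C,G} ∩ G={C} → {C} (+0)
site 4, node EF: E={A} ∪ F={G} → {A,G} (+1)
site 4, node BEFGIKZ: BGIKZ={C} ∪ EF={A,G} → {A,C,G} (+1)
site 5, node BZ: B={T} ∪ Z={C} → {C,T} (+1)
site 5, node BKZ: BZ={C,T} ∩ K={T} → {T} (+0)
site 5, node BIKZ: BKZ={T} ∪ I={C} → {C,T} (+1)
site 5, node BGIKZ: BIKZ={C,T} ∩ G={C} → {C} (+0)
site 5, node EF: E={G} ∪ F={T} → {G,T} (+1)
site 5, node BEFGIKZ: BGIKZ={C} ∪ EF={G,T} → {C,G,T} (+1)
site 6, node BZ: B={C} ∪ Z={A} → {A,C} (+1)
site 6, node BKZ: BZ={A,C} ∩ K={A} → {A} (+0)
site 6, node BIKZ: BKZ={A} ∪ I={G} → {A,G} (+1)
site 6, node BGIKZ: BIKZ={A,G} ∩ G={G} → {G} (+0)
site 6, node EF: E={T} ∪ F={A} → {A,T} (+1)
site 6, node BEFGIKZ: BGIKZ={G} ∪ EF={A,T} → {A,G,T} (+1)
site 7, node BZ: B={T} ∪ Z={A} → {A,T} (+1)
site 7, node BKZ: BZ={A,T} ∩ K={T} → {T} (+0)
site 7, node BIKZ: BKZ={T} ∩ I={T} → {T} (+0)
site 7, node BGIKZ: BIKZ={T} ∩ G={T} → {T} (+0)
site 7, node EF: E={C} ∪ F={T} → {C,T} (+1)
site 7, node BEFGIKZ: BGIKZ={T} ∩ EF={C,T} → {T} (+0)
per-site changes: [4, 4, 2, 5, 4, 4, 4, 2]; total = 29

4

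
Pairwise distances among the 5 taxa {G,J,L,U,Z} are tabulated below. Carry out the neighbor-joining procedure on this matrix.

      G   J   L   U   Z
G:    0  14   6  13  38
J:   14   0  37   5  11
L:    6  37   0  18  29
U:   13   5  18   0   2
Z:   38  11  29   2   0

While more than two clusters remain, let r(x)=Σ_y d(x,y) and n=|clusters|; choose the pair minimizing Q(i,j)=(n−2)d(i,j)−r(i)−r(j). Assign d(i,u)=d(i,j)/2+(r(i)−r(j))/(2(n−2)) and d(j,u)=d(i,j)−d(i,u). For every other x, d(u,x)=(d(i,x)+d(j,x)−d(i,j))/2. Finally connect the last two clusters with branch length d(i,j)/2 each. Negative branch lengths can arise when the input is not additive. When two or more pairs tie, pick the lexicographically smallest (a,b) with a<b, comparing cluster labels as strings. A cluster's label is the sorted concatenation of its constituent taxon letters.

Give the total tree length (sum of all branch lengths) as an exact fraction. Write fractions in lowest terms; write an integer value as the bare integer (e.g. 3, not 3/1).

iteration 1: select G,L (d=6, Q=-143); attach at lengths (-1/6, 37/6); label the merged cluster GL
  updated: d(GL,J)=45/2, d(GL,U)=25/2, d(GL,Z)=61/2
iteration 2: select GL,U (d=25/2, Q=-60); attach at lengths (71/4, -21/4); label the merged cluster GLU
  updated: d(GLU,J)=15/2, d(GLU,Z)=10
iteration 3: select GLU,J (d=15/2, Q=-57/2); attach at lengths (13/4, 17/4); label the merged cluster GJLU
  updated: d(GJLU,Z)=27/4
iteration 4: select GJLU,Z (d=27/4); attach at lengths (27/8, 27/8); label the merged cluster GJLUZ
final tree: ((((G:-1/6,L:37/6):71/4,U:-21/4):13/4,J:17/4):27/8,Z:27/8)
total length: 131/4

131/4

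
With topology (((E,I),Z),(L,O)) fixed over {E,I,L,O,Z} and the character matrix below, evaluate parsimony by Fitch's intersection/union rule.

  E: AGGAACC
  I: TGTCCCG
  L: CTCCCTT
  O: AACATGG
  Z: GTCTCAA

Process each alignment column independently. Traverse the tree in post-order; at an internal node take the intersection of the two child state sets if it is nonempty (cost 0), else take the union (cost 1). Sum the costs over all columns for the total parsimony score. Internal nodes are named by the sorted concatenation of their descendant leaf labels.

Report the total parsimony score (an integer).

EI@0: {A} ∪ {T} = {A,T} (union, +1)
EIZ@0: {A,T} ∪ {G} = {A,G,T} (union, +1)
LO@0: {C} ∪ {A} = {A,C} (union, +1)
EILOZ@0: {A,G,T} ∩ {A,C} = {A} (intersection, +0)
EI@1: {G} ∩ {G} = {G} (intersection, +0)
EIZ@1: {G} ∪ {T} = {G,T} (union, +1)
LO@1: {T} ∪ {A} = {A,T} (union, +1)
EILOZ@1: {G,T} ∩ {A,T} = {T} (intersection, +0)
EI@2: {G} ∪ {T} = {G,T} (union, +1)
EIZ@2: {G,T} ∪ {C} = {C,G,T} (union, +1)
LO@2: {C} ∩ {C} = {C} (intersection, +0)
EILOZ@2: {C,G,T} ∩ {C} = {C} (intersection, +0)
EI@3: {A} ∪ {C} = {A,C} (union, +1)
EIZ@3: {A,C} ∪ {T} = {A,C,T} (union, +1)
LO@3: {C} ∪ {A} = {A,C} (union, +1)
EILOZ@3: {A,C,T} ∩ {A,C} = {A,C} (intersection, +0)
EI@4: {A} ∪ {C} = {A,C} (union, +1)
EIZ@4: {A,C} ∩ {C} = {C} (intersection, +0)
LO@4: {C} ∪ {T} = {C,T} (union, +1)
EILOZ@4: {C} ∩ {C,T} = {C} (intersection, +0)
EI@5: {C} ∩ {C} = {C} (intersection, +0)
EIZ@5: {C} ∪ {A} = {A,C} (union, +1)
LO@5: {T} ∪ {G} = {G,T} (union, +1)
EILOZ@5: {A,C} ∪ {G,T} = {A,C,G,T} (union, +1)
EI@6: {C} ∪ {G} = {C,G} (union, +1)
EIZ@6: {C,G} ∪ {A} = {A,C,G} (union, +1)
LO@6: {T} ∪ {G} = {G,T} (union, +1)
EILOZ@6: {A,C,G} ∩ {G,T} = {G} (intersection, +0)
per-site changes: [3, 2, 2, 3, 2, 3, 3]; total = 18

18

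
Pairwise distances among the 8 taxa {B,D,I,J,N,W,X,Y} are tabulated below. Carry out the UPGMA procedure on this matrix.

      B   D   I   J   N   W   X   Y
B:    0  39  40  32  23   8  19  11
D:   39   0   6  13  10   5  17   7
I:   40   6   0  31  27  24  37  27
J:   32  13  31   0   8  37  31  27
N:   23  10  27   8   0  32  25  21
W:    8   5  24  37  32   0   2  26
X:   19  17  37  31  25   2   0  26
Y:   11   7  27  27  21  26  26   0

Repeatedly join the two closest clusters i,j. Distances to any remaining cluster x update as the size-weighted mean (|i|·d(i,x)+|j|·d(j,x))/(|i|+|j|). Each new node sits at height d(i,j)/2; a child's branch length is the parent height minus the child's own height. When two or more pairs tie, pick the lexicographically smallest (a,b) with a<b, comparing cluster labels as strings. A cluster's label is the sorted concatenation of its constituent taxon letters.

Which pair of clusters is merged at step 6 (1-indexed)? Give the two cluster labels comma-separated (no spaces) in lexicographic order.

step 1: merge (W,X) at d=2; branch lengths W→1, X→1; new cluster WX
  updated: d(B,WX)=27/2, d(D,WX)=11, d(I,WX)=61/2, d(J,WX)=34, d(N,WX)=57/2, d(WX,Y)=26
step 2: merge (D,I) at d=6; branch lengths D→3, I→3; new cluster DI
  updated: d(B,DI)=79/2, d(DI,J)=22, d(DI,N)=37/2, d(DI,WX)=83/4, d(DI,Y)=17
step 3: merge (J,N) at d=8; branch lengths J→4, N→4; new cluster JN
  updated: d(B,JN)=55/2, d(DI,JN)=81/4, d(JN,WX)=125/4, d(JN,Y)=24
step 4: merge (B,Y) at d=11; branch lengths B→11/2, Y→11/2; new cluster BY
  updated: d(BY,DI)=113/4, d(BY,JN)=103/4, d(BY,WX)=79/4
step 5: merge (BY,WX) at d=79/4; branch lengths BY→35/8, WX→71/8; new cluster BWXY
  updated: d(BWXY,DI)=49/2, d(BWXY,JN)=57/2
step 6: merge (DI,JN) at d=81/4; branch lengths DI→57/8, JN→49/8; new cluster DIJN
  updated: d(BWXY,DIJN)=53/2
step 7: merge (BWXY,DIJN) at d=53/2; branch lengths BWXY→27/8, DIJN→25/8; new cluster BDIJNWXY
final tree: (((B:11/2,Y:11/2):35/8,(W:1,X:1):71/8):27/8,((D:3,I:3):57/8,(J:4,N:4):49/8):25/8)
total length: 60

DI,JN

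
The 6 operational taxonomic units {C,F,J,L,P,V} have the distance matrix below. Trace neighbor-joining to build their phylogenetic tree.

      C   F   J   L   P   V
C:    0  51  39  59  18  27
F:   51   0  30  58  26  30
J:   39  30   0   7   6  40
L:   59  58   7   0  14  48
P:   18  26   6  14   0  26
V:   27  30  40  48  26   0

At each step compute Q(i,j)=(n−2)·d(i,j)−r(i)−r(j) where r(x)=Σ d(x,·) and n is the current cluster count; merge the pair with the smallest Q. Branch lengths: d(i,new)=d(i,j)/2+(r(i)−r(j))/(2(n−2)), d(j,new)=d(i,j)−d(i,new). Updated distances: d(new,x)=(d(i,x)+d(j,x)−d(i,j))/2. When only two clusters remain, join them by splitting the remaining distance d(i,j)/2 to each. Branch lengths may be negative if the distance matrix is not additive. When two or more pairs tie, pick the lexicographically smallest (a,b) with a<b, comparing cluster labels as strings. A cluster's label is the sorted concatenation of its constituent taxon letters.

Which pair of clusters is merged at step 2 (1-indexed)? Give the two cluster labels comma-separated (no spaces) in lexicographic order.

JL,P

1. join J+L (d=7, Q=-280) ⇒ JL; edges |J|=-9/2, |L|=23/2
  updated: d(C,JL)=91/2, d(F,JL)=81/2, d(JL,P)=13/2, d(JL,V)=81/2
2. join JL+P (d=13/2, Q=-190) ⇒ JLP; edges |JL|=38/3, |P|=-37/6
  updated: d(C,JLP)=57/2, d(F,JLP)=30, d(JLP,V)=30
3. join C+V (d=27, Q=-279/2) ⇒ CV; edges |C|=147/8, |V|=69/8
  updated: d(CV,F)=27, d(CV,JLP)=63/4
4. join CV+F (d=27, Q=-291/4) ⇒ CFV; edges |CV|=51/8, |F|=165/8
  updated: d(CFV,JLP)=75/8
5. join CFV+JLP (d=75/8) ⇒ CFJLPV; edges |CFV|=75/16, |JLP|=75/16
final tree: (((C:147/8,V:69/8):51/8,F:165/8):75/16,((J:-9/2,L:23/2):38/3,P:-37/6):75/16)
total length: 615/8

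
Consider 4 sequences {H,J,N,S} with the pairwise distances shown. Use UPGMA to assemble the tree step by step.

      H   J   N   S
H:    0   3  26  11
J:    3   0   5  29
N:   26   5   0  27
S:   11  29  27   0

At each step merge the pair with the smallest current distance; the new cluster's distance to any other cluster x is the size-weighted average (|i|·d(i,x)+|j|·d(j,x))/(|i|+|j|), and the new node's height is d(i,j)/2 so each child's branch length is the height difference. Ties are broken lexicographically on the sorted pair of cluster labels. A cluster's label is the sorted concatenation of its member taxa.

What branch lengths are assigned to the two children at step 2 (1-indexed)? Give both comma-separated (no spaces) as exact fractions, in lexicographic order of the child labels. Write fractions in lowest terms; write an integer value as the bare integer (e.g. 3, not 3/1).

25/4,31/4

1. join H+J (d=3) ⇒ HJ; edges |H|=3/2, |J|=3/2
  updated: d(HJ,N)=31/2, d(HJ,S)=20
2. join HJ+N (d=31/2) ⇒ HJN; edges |HJ|=25/4, |N|=31/4
  updated: d(HJN,S)=67/3
3. join HJN+S (d=67/3) ⇒ HJNS; edges |HJN|=41/12, |S|=67/6
final tree: (((H:3/2,J:3/2):25/4,N:31/4):41/12,S:67/6)
total length: 379/12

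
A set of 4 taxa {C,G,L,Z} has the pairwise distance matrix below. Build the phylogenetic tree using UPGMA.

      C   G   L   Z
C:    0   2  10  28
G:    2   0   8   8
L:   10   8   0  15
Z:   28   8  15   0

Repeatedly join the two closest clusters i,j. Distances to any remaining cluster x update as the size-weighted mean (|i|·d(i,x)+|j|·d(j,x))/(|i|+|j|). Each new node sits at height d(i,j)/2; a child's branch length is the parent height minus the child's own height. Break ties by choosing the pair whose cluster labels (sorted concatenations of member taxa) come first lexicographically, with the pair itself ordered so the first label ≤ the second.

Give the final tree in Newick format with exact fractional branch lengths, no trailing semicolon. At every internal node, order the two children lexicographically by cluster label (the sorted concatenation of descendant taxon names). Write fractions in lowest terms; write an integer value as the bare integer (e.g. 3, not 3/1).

(((C:1,G:1):7/2,L:9/2):4,Z:17/2)

iteration 1: select C,G (d=2); attach at lengths (1, 1); label the merged cluster CG
  updated: d(CG,L)=9, d(CG,Z)=18
iteration 2: select CG,L (d=9); attach at lengths (7/2, 9/2); label the merged cluster CGL
  updated: d(CGL,Z)=17
iteration 3: select CGL,Z (d=17); attach at lengths (4, 17/2); label the merged cluster CGLZ
final tree: (((C:1,G:1):7/2,L:9/2):4,Z:17/2)
total length: 45/2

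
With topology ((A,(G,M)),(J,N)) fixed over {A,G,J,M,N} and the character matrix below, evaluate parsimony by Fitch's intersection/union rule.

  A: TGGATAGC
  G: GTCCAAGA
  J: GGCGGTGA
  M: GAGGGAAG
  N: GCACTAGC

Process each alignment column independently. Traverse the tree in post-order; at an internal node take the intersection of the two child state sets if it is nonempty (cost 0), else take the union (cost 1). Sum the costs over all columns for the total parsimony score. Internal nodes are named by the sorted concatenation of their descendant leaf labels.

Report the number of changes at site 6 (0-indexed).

[col 0] GM: children G:{G}, M:{G} ∩→ {G}; cost 0
[col 0] AGM: children A:{T}, GM:{G} ∪→ {G,T}; cost 1
[col 0] JN: children J:{G}, N:{G} ∩→ {G}; cost 0
[col 0] AGJMN: children AGM:{G,T}, JN:{G} ∩→ {G}; cost 0
[col 1] GM: children G:{T}, M:{A} ∪→ {A,T}; cost 1
[col 1] AGM: children A:{G}, GM:{A,T} ∪→ {A,G,T}; cost 1
[col 1] JN: children J:{G}, N:{C} ∪→ {C,G}; cost 1
[col 1] AGJMN: children AGM:{A,G,T}, JN:{C,G} ∩→ {G}; cost 0
[col 2] GM: children G:{C}, M:{G} ∪→ {C,G}; cost 1
[col 2] AGM: children A:{G}, GM:{C,G} ∩→ {G}; cost 0
[col 2] JN: children J:{C}, N:{A} ∪→ {A,C}; cost 1
[col 2] AGJMN: children AGM:{G}, JN:{A,C} ∪→ {A,C,G}; cost 1
[col 3] GM: children G:{C}, M:{G} ∪→ {C,G}; cost 1
[col 3] AGM: children A:{A}, GM:{C,G} ∪→ {A,C,G}; cost 1
[col 3] JN: children J:{G}, N:{C} ∪→ {C,G}; cost 1
[col 3] AGJMN: children AGM:{A,C,G}, JN:{C,G} ∩→ {C,G}; cost 0
[col 4] GM: children G:{A}, M:{G} ∪→ {A,G}; cost 1
[col 4] AGM: children A:{T}, GM:{A,G} ∪→ {A,G,T}; cost 1
[col 4] JN: children J:{G}, N:{T} ∪→ {G,T}; cost 1
[col 4] AGJMN: children AGM:{A,G,T}, JN:{G,T} ∩→ {G,T}; cost 0
[col 5] GM: children G:{A}, M:{A} ∩→ {A}; cost 0
[col 5] AGM: children A:{A}, GM:{A} ∩→ {A}; cost 0
[col 5] JN: children J:{T}, N:{A} ∪→ {A,T}; cost 1
[col 5] AGJMN: children AGM:{A}, JN:{A,T} ∩→ {A}; cost 0
[col 6] GM: children G:{G}, M:{A} ∪→ {A,G}; cost 1
[col 6] AGM: children A:{G}, GM:{A,G} ∩→ {G}; cost 0
[col 6] JN: children J:{G}, N:{G} ∩→ {G}; cost 0
[col 6] AGJMN: children AGM:{G}, JN:{G} ∩→ {G}; cost 0
[col 7] GM: children G:{A}, M:{G} ∪→ {A,G}; cost 1
[col 7] AGM: children A:{C}, GM:{A,G} ∪→ {A,C,G}; cost 1
[col 7] JN: children J:{A}, N:{C} ∪→ {A,C}; cost 1
[col 7] AGJMN: children AGM:{A,C,G}, JN:{A,C} ∩→ {A,C}; cost 0
per-site changes: [1, 3, 3, 3, 3, 1, 1, 3]; total = 18

1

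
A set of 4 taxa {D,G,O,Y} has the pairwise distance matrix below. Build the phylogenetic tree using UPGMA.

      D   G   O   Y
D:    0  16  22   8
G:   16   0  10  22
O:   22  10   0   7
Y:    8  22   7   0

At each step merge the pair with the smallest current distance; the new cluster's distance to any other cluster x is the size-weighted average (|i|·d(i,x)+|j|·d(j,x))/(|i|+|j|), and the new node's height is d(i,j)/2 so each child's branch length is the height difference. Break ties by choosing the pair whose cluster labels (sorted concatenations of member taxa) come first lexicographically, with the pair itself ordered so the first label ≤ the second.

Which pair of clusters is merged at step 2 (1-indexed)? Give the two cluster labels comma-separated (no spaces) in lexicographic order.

step 1: merge (O,Y) at d=7; branch lengths O→7/2, Y→7/2; new cluster OY
  updated: d(D,OY)=15, d(G,OY)=16
step 2: merge (D,OY) at d=15; branch lengths D→15/2, OY→4; new cluster DOY
  updated: d(DOY,G)=16
step 3: merge (DOY,G) at d=16; branch lengths DOY→1/2, G→8; new cluster DGOY
final tree: ((D:15/2,(O:7/2,Y:7/2):4):1/2,G:8)
total length: 27

D,OY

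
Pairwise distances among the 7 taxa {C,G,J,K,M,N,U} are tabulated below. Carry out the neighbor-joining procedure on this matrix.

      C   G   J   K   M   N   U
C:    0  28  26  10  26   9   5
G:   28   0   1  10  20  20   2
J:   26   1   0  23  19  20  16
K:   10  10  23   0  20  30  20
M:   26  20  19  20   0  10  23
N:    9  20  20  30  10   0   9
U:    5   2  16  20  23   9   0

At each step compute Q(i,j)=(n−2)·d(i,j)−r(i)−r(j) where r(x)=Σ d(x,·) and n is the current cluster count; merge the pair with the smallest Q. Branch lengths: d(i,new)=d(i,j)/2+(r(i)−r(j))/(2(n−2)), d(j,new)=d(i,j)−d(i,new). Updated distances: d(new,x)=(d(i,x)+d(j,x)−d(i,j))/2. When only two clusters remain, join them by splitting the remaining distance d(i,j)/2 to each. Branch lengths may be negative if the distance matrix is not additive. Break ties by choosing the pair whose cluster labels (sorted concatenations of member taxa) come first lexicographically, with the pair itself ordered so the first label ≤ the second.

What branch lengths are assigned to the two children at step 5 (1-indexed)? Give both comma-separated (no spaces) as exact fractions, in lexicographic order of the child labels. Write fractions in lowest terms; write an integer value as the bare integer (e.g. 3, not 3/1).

1. join G+J (d=1, Q=-181) ⇒ GJ; edges |G|=-19/10, |J|=29/10
  updated: d(C,GJ)=53/2, d(GJ,K)=16, d(GJ,M)=19, d(GJ,N)=39/2, d(GJ,U)=17/2
2. join M+N (d=10, Q=-271/2) ⇒ MN; edges |M|=121/16, |N|=39/16
  updated: d(C,MN)=25/2, d(GJ,MN)=57/4, d(K,MN)=20, d(MN,U)=11
3. join C+K (d=10, Q=-90) ⇒ CK; edges |C|=3, |K|=7
  updated: d(CK,GJ)=65/4, d(CK,MN)=45/4, d(CK,U)=15/2
4. join CK+MN (d=45/4, Q=-49) ⇒ CKMN; edges |CK|=21/4, |MN|=6
  updated: d(CKMN,GJ)=77/8, d(CKMN,U)=29/8
5. join CKMN+GJ (d=77/8, Q=-87/4) ⇒ CGJKMN; edges |CKMN|=19/8, |GJ|=29/4
  updated: d(CGJKMN,U)=5/4
6. join CGJKMN+U (d=5/4) ⇒ CGJKMNU; edges |CGJKMN|=5/8, |U|=5/8
final tree: ((((C:3,K:7):21/4,(M:121/16,N:39/16):6):19/8,(G:-19/10,J:29/10):29/4):5/8,U:5/8)
total length: 345/8

19/8,29/4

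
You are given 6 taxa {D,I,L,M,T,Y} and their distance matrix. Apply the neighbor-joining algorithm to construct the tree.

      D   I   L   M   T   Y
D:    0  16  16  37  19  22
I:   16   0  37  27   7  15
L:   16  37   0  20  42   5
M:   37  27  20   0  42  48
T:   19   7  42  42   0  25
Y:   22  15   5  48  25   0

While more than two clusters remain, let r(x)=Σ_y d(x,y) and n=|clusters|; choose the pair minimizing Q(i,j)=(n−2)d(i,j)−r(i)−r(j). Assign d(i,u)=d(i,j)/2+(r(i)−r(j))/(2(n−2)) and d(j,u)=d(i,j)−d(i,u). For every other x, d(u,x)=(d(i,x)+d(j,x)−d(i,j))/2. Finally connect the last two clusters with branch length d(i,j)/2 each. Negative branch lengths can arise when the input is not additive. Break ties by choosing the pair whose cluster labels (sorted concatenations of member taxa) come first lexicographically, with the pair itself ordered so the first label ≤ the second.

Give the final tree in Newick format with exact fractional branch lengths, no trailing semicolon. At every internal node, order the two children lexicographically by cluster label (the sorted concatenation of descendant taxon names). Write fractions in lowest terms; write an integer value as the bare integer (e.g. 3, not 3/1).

iteration 1: select L,Y (d=5, Q=-215); attach at lengths (25/8, 15/8); label the merged cluster LY
  updated: d(D,LY)=33/2, d(I,LY)=47/2, d(LY,M)=63/2, d(LY,T)=31
iteration 2: select I,T (d=7, Q=-303/2); attach at lengths (-3/4, 31/4); label the merged cluster IT
  updated: d(D,IT)=14, d(IT,LY)=95/4, d(IT,M)=31
iteration 3: select D,IT (d=14, Q=-433/4); attach at lengths (107/16, 117/16); label the merged cluster DIT
  updated: d(DIT,LY)=105/8, d(DIT,M)=27
iteration 4: select DIT,LY (d=105/8, Q=-573/8); attach at lengths (69/16, 141/16); label the merged cluster DILTY
  updated: d(DILTY,M)=363/16
iteration 5: select DILTY,M (d=363/16); attach at lengths (363/32, 363/32); label the merged cluster DILMTY
final tree: (((D:107/16,(I:-3/4,T:31/4):117/16):69/16,(L:25/8,Y:15/8):141/16):363/32,M:363/32)
total length: 989/16

(((D:107/16,(I:-3/4,T:31/4):117/16):69/16,(L:25/8,Y:15/8):141/16):363/32,M:363/32)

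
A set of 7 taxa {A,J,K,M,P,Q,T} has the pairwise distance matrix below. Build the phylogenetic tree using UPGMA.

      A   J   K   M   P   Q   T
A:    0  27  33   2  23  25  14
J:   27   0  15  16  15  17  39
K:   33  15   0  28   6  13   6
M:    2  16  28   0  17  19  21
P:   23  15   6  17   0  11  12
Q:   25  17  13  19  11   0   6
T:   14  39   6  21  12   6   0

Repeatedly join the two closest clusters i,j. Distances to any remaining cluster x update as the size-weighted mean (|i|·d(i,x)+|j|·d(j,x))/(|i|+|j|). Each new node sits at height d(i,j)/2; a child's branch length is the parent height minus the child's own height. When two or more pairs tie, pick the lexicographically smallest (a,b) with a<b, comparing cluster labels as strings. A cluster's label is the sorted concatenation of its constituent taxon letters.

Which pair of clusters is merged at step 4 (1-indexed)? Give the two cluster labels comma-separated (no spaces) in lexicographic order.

KP,QT

iteration 1: select A,M (d=2); attach at lengths (1, 1); label the merged cluster AM
  updated: d(AM,J)=43/2, d(AM,K)=61/2, d(AM,P)=20, d(AM,Q)=22, d(AM,T)=35/2
iteration 2: select K,P (d=6); attach at lengths (3, 3); label the merged cluster KP
  updated: d(AM,KP)=101/4, d(J,KP)=15, d(KP,Q)=12, d(KP,T)=9
iteration 3: select Q,T (d=6); attach at lengths (3, 3); label the merged cluster QT
  updated: d(AM,QT)=79/4, d(J,QT)=28, d(KP,QT)=21/2
iteration 4: select KP,QT (d=21/2); attach at lengths (9/4, 9/4); label the merged cluster KPQT
  updated: d(AM,KPQT)=45/2, d(J,KPQT)=43/2
iteration 5: select AM,J (d=43/2); attach at lengths (39/4, 43/4); label the merged cluster AJM
  updated: d(AJM,KPQT)=133/6
iteration 6: select AJM,KPQT (d=133/6); attach at lengths (1/3, 35/6); label the merged cluster AJKMPQT
final tree: (((A:1,M:1):39/4,J:43/4):1/3,((K:3,P:3):9/4,(Q:3,T:3):9/4):35/6)
total length: 271/6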